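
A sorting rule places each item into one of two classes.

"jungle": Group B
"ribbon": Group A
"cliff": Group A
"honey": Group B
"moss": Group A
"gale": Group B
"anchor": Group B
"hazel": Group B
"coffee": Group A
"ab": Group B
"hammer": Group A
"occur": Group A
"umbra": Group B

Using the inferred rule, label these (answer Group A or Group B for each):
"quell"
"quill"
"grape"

Group A, Group A, Group B

The distinguishing property — has a double letter — holds for all the 'Group A' cases and none of the 'Group B' cases.
"quell" — 'll' doubled, hence Group A.
"quill" — 'll' doubled, hence Group A.
"grape" — no doubled letter, hence Group B.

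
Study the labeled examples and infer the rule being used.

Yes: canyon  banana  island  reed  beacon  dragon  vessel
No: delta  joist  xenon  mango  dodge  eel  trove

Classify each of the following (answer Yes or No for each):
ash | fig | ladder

Looking at the examples, the only property every 'Yes' case has and every 'No' case lacks is: even length.
No: ash, since length 3. No: fig, since length 3. Yes: ladder, since length 6.

No, No, Yes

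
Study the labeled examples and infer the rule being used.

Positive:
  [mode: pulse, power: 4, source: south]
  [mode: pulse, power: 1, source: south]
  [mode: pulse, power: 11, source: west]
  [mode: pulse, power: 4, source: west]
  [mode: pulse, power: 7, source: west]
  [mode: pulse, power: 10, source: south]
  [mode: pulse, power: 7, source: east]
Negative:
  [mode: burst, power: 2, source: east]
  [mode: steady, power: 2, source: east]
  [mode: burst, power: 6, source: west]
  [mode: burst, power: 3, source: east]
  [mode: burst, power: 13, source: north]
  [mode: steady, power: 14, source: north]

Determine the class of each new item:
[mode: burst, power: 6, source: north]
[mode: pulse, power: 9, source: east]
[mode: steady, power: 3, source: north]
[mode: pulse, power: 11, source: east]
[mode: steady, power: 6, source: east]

The distinguishing property — mode is pulse — holds for all the 'Positive' cases and none of the 'Negative' cases.
[mode: burst, power: 6, source: north] → mode is burst → Negative. [mode: pulse, power: 9, source: east] → mode is pulse → Positive. [mode: steady, power: 3, source: north] → mode is steady → Negative. [mode: pulse, power: 11, source: east] → mode is pulse → Positive. [mode: steady, power: 6, source: east] → mode is steady → Negative.

Negative, Positive, Negative, Positive, Negative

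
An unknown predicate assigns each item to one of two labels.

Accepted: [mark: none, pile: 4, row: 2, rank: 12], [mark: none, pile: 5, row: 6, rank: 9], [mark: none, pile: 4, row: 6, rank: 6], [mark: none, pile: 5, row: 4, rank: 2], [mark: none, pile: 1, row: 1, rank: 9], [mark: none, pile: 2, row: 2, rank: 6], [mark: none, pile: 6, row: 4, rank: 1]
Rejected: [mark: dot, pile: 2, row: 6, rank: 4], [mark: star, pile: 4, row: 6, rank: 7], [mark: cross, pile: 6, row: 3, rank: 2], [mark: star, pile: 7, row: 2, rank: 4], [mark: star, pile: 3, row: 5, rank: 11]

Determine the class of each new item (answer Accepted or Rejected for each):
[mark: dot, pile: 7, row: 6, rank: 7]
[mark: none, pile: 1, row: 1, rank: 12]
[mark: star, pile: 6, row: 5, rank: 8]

Rejected, Accepted, Rejected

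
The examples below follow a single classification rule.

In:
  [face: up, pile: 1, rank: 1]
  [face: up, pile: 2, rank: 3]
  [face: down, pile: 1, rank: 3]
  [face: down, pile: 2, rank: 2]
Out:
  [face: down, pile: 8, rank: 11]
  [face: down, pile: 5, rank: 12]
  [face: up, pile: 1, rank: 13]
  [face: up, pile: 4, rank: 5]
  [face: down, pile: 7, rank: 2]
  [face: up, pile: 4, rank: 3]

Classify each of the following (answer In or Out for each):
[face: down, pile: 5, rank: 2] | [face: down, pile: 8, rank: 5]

The classifier is using: rank ≤ 3 AND pile ≤ 2.
Out: [face: down, pile: 5, rank: 2], since rank = 2, pile = 5.
Out: [face: down, pile: 8, rank: 5], since rank = 5, pile = 8.

Out, Out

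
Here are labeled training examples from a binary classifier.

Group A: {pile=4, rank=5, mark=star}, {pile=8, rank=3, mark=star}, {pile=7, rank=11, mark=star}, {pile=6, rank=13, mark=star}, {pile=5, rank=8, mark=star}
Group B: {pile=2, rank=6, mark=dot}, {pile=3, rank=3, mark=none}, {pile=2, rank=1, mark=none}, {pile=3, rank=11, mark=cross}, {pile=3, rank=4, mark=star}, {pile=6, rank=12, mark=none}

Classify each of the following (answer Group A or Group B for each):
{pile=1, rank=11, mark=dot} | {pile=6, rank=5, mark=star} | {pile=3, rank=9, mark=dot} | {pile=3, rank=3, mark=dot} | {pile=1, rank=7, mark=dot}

The classifier is using: mark is star AND pile ≥ 4.
{pile=1, rank=11, mark=dot} — mark is dot, pile = 1, hence Group B.
{pile=6, rank=5, mark=star} — mark is star, pile = 6, hence Group A.
{pile=3, rank=9, mark=dot} — mark is dot, pile = 3, hence Group B.
{pile=3, rank=3, mark=dot} — mark is dot, pile = 3, hence Group B.
{pile=1, rank=7, mark=dot} — mark is dot, pile = 1, hence Group B.

Group B, Group A, Group B, Group B, Group B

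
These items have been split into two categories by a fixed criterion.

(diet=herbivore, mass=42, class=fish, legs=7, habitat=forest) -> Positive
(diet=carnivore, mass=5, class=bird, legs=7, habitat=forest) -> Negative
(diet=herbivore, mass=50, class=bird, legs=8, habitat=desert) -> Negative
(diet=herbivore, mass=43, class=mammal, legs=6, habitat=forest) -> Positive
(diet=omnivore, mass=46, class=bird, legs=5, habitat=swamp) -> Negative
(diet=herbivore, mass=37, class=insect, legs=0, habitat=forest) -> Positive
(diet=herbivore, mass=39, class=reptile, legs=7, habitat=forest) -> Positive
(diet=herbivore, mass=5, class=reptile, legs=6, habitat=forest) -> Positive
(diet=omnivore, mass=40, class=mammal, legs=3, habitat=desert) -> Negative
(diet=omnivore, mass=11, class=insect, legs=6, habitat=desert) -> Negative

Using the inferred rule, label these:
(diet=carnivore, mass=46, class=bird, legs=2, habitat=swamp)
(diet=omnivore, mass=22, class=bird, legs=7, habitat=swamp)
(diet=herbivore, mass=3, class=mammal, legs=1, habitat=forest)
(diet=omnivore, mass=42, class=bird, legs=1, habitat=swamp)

Negative, Negative, Positive, Negative

The rule appears to be: habitat is forest AND diet is herbivore.
(diet=carnivore, mass=46, class=bird, legs=2, habitat=swamp) → habitat is swamp, diet is carnivore → Negative.
(diet=omnivore, mass=22, class=bird, legs=7, habitat=swamp) → habitat is swamp, diet is omnivore → Negative.
(diet=herbivore, mass=3, class=mammal, legs=1, habitat=forest) → habitat is forest, diet is herbivore → Positive.
(diet=omnivore, mass=42, class=bird, legs=1, habitat=swamp) → habitat is swamp, diet is omnivore → Negative.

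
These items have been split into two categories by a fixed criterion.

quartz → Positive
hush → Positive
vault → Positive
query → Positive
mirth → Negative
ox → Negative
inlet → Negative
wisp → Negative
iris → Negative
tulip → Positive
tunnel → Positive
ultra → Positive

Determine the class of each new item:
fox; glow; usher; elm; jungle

Rule: contains 'u'. This holds for each 'Positive' example and fails for each 'Negative' one.
fox → no 'u' → Negative.
glow → no 'u' → Negative.
usher → has 'u' → Positive.
elm → no 'u' → Negative.
jungle → has 'u' → Positive.

Negative, Negative, Positive, Negative, Positive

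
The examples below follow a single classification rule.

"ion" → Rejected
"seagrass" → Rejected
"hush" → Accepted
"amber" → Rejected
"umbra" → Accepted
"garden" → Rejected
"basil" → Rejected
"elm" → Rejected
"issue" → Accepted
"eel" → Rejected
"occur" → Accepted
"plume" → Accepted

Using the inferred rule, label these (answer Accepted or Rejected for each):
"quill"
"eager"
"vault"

'Accepted' ⟺ contains 'u'.
"quill": has 'u' — qualifies, so Accepted. "eager": no 'u' — doesn't qualify, so Rejected. "vault": has 'u' — qualifies, so Accepted.

Accepted, Rejected, Accepted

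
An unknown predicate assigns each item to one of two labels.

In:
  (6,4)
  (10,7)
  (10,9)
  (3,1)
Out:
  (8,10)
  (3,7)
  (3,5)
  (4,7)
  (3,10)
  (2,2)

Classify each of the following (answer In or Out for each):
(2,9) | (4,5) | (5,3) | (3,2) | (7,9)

Out, Out, In, In, Out

The classifier is using: first > second.
(2,9) — 2 < 9, hence Out.
(4,5) — 4 < 5, hence Out.
(5,3) — 5 > 3, hence In.
(3,2) — 3 > 2, hence In.
(7,9) — 7 < 9, hence Out.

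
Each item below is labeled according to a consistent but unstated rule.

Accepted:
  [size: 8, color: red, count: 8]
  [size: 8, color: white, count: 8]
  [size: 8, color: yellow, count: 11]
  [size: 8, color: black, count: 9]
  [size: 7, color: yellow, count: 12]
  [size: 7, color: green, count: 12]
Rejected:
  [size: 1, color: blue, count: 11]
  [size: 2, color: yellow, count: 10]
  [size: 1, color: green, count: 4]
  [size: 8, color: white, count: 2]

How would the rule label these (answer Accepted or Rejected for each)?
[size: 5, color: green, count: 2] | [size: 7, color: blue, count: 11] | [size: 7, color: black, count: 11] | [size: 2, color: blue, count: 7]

The rule appears to be: count ≥ 4 AND size ≥ 7.
Rejected: [size: 5, color: green, count: 2], since count = 2, size = 5.
Accepted: [size: 7, color: blue, count: 11], since count = 11, size = 7.
Accepted: [size: 7, color: black, count: 11], since count = 11, size = 7.
Rejected: [size: 2, color: blue, count: 7], since count = 7, size = 2.

Rejected, Accepted, Accepted, Rejected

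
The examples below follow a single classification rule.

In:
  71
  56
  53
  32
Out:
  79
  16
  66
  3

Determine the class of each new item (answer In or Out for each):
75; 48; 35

The common property of the 'In' items is: ≡ 2 (mod 3). No 'Out' item has it.
75: 75 mod 3 = 0, doesn't match → Out. 48: 48 mod 3 = 0, doesn't match → Out. 35: 35 mod 3 = 2, has this property → In.

Out, Out, In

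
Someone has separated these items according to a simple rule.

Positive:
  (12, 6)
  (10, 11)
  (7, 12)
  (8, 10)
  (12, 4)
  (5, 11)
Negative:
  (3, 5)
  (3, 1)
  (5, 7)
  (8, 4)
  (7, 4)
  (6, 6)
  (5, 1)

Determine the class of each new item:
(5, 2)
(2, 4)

Negative, Negative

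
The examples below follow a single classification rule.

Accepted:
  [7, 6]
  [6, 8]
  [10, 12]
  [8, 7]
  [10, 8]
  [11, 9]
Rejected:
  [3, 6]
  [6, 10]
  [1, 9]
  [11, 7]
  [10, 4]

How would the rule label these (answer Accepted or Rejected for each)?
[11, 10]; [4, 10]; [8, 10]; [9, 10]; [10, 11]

Accepted, Rejected, Accepted, Accepted, Accepted

All 'Accepted' examples share one property — |first − second| ≤ 2 — and every 'Rejected' example lacks it.
[11, 10]: |11−10| = 1 — passes, so Accepted. [4, 10]: |4−10| = 6 — doesn't qualify, so Rejected. [8, 10]: |8−10| = 2 — passes, so Accepted. [9, 10]: |9−10| = 1 — passes, so Accepted. [10, 11]: |10−11| = 1 — passes, so Accepted.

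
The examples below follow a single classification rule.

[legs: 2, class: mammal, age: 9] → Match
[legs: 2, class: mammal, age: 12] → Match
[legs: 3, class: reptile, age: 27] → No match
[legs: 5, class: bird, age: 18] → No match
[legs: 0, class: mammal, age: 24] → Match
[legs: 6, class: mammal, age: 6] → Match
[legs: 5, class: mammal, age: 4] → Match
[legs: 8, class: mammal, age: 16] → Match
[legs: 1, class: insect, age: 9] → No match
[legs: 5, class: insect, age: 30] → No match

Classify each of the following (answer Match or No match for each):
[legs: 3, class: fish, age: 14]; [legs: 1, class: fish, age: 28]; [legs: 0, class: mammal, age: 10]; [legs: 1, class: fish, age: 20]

No match, No match, Match, No match

The distinguishing property — class is mammal — holds for all the 'Match' cases and none of the 'No match' cases.
[legs: 3, class: fish, age: 14]: class is fish — does not satisfy this, so No match. [legs: 1, class: fish, age: 28]: class is fish — does not satisfy this, so No match. [legs: 0, class: mammal, age: 10]: class is mammal — satisfies this, so Match. [legs: 1, class: fish, age: 20]: class is fish — does not satisfy this, so No match.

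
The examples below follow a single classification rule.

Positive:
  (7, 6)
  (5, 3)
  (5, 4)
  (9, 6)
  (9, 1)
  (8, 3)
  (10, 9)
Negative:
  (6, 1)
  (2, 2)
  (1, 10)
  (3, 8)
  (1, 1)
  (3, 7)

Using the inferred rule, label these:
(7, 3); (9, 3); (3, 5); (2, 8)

The classifier is using: first > second AND sum ≥ 8.
(7, 3): 7 > 3, 7+3 = 10, satisfies this → Positive. (9, 3): 9 > 3, 9+3 = 12, satisfies this → Positive. (3, 5): 3 < 5, 3+5 = 8, does not pass → Negative. (2, 8): 2 < 8, 2+8 = 10, does not pass → Negative.

Positive, Positive, Negative, Negative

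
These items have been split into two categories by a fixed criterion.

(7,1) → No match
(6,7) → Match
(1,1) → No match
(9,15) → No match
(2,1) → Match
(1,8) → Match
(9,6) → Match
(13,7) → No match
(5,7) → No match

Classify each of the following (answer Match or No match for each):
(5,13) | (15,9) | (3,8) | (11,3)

The classifier is using: sum is odd.
(5,13): 5+13 = 18, fails this test → No match.
(15,9): 15+9 = 24, fails this test → No match.
(3,8): 3+8 = 11, has this property → Match.
(11,3): 11+3 = 14, fails this test → No match.

No match, No match, Match, No match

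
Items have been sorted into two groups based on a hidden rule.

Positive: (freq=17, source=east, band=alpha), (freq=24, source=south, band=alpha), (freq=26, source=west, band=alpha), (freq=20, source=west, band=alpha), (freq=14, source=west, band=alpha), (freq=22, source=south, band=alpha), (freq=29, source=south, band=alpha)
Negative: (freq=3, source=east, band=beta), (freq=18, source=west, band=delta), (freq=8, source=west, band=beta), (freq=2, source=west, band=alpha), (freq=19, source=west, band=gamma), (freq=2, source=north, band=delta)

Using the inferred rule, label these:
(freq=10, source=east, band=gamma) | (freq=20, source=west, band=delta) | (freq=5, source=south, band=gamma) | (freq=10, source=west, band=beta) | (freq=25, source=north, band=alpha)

Negative, Negative, Negative, Negative, Positive

The common property of the 'Positive' items is: band is alpha AND freq ≥ 3. No 'Negative' item has it.
(freq=10, source=east, band=gamma) → band is gamma, freq = 10 → Negative. (freq=20, source=west, band=delta) → band is delta, freq = 20 → Negative. (freq=5, source=south, band=gamma) → band is gamma, freq = 5 → Negative. (freq=10, source=west, band=beta) → band is beta, freq = 10 → Negative. (freq=25, source=north, band=alpha) → band is alpha, freq = 25 → Positive.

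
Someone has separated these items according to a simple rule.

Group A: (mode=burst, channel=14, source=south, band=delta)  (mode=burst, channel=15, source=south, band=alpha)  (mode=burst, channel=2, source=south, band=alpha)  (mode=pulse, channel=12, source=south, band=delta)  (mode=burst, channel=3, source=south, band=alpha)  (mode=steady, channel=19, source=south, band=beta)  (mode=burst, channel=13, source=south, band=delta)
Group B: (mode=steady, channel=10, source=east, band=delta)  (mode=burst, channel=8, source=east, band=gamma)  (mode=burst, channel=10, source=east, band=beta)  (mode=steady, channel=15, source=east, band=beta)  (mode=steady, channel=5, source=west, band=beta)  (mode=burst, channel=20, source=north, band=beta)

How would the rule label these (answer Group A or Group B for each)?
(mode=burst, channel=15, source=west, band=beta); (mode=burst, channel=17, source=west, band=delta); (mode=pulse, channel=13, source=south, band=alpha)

Group B, Group B, Group A

The classifier is using: source is south.
(mode=burst, channel=15, source=west, band=beta) → source is west → Group B.
(mode=burst, channel=17, source=west, band=delta) → source is west → Group B.
(mode=pulse, channel=13, source=south, band=alpha) → source is south → Group A.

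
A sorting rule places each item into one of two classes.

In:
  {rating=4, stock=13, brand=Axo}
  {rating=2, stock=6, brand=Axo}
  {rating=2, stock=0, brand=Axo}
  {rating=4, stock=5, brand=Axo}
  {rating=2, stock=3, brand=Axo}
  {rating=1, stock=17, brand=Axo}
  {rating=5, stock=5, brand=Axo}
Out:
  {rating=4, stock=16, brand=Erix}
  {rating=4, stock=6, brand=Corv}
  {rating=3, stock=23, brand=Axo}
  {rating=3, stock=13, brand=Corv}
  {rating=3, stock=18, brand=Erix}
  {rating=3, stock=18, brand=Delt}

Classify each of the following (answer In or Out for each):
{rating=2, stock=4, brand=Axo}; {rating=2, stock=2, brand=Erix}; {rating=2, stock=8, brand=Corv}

The pattern is that an item is 'In' exactly when: brand is Axo AND stock ≤ 17.
{rating=2, stock=4, brand=Axo}: brand is Axo, stock = 4 — meets the rule, so In.
{rating=2, stock=2, brand=Erix}: brand is Erix, stock = 2 — fails this test, so Out.
{rating=2, stock=8, brand=Corv}: brand is Corv, stock = 8 — fails this test, so Out.

In, Out, Out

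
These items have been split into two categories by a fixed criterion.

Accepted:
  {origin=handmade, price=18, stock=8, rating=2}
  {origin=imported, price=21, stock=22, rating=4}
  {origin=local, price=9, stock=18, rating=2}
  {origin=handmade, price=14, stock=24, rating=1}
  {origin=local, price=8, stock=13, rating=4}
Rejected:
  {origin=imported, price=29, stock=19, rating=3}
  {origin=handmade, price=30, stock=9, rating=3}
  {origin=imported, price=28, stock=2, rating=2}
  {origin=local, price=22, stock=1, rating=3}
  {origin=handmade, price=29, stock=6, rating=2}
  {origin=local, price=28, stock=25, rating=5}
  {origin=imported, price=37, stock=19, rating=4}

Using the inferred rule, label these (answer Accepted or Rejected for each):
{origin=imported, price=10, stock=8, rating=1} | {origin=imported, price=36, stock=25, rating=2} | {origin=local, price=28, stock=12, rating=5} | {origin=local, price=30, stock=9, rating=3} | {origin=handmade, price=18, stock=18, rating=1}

Accepted, Rejected, Rejected, Rejected, Accepted

The pattern is that an item is 'Accepted' exactly when: price ≤ 21.
{origin=imported, price=10, stock=8, rating=1} — price = 10, hence Accepted.
{origin=imported, price=36, stock=25, rating=2} — price = 36, hence Rejected.
{origin=local, price=28, stock=12, rating=5} — price = 28, hence Rejected.
{origin=local, price=30, stock=9, rating=3} — price = 30, hence Rejected.
{origin=handmade, price=18, stock=18, rating=1} — price = 18, hence Accepted.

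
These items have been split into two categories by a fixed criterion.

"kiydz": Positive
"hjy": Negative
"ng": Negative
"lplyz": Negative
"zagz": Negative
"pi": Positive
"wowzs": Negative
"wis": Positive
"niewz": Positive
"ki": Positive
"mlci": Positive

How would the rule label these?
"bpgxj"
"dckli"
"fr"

Negative, Positive, Negative

Comparing the two groups points to one rule — contains 'i'.
"bpgxj" → no 'i' → Negative.
"dckli" → has 'i' → Positive.
"fr" → no 'i' → Negative.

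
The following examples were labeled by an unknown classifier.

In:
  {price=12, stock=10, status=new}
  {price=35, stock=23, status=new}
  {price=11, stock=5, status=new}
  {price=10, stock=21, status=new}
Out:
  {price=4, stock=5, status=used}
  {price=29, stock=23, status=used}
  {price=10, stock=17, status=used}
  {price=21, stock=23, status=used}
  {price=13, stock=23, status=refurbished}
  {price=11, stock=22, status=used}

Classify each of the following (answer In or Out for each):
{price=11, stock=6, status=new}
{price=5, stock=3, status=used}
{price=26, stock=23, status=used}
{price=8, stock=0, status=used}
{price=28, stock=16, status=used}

All 'In' examples share one property — status is new — and every 'Out' example lacks it.
{price=11, stock=6, status=new}: status is new, checks out → In.
{price=5, stock=3, status=used}: status is used, fails this test → Out.
{price=26, stock=23, status=used}: status is used, fails this test → Out.
{price=8, stock=0, status=used}: status is used, fails this test → Out.
{price=28, stock=16, status=used}: status is used, fails this test → Out.

In, Out, Out, Out, Out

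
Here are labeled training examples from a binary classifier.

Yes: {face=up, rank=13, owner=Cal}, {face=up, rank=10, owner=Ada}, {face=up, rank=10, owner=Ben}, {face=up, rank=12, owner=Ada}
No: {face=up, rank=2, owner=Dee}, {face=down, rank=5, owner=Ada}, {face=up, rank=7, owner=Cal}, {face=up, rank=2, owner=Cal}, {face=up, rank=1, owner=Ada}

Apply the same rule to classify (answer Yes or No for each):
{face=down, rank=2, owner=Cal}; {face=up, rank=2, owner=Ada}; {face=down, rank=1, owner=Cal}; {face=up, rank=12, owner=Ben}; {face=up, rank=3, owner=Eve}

No, No, No, Yes, No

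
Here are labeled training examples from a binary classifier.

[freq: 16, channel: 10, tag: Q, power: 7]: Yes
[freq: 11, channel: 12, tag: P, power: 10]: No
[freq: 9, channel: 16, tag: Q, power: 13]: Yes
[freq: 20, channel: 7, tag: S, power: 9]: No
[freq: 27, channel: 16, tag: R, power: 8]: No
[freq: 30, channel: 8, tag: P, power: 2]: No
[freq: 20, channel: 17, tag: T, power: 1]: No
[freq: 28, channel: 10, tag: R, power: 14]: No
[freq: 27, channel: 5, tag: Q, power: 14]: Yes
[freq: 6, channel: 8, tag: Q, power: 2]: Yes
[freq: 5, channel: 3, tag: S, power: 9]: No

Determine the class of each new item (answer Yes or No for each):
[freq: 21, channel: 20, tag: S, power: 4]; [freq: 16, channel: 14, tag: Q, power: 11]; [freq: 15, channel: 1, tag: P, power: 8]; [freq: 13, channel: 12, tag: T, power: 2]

No, Yes, No, No

The rule appears to be: tag is Q.
[freq: 21, channel: 20, tag: S, power: 4] → tag is S → No. [freq: 16, channel: 14, tag: Q, power: 11] → tag is Q → Yes. [freq: 15, channel: 1, tag: P, power: 8] → tag is P → No. [freq: 13, channel: 12, tag: T, power: 2] → tag is T → No.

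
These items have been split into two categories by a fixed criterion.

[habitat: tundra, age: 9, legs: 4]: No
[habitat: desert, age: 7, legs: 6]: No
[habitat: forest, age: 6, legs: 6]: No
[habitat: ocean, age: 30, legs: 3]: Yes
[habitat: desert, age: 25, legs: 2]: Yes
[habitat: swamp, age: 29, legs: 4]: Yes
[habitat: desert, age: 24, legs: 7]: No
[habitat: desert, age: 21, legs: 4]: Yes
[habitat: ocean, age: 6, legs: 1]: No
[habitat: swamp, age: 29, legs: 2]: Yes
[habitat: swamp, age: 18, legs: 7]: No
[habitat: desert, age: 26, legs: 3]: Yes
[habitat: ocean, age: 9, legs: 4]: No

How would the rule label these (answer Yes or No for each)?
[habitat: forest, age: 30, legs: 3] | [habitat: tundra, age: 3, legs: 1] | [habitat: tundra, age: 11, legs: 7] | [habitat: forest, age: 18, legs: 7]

Yes, No, No, No

A rule that fits every label: age ≥ 18 AND legs ≤ 4 — true of each 'Yes' example, false of each 'No' one.
[habitat: forest, age: 30, legs: 3] → age = 30, legs = 3 → Yes.
[habitat: tundra, age: 3, legs: 1] → age = 3, legs = 1 → No.
[habitat: tundra, age: 11, legs: 7] → age = 11, legs = 7 → No.
[habitat: forest, age: 18, legs: 7] → age = 18, legs = 7 → No.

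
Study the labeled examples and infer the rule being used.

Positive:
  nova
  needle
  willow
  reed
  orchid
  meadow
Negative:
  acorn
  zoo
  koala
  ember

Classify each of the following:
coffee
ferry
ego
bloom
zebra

A rule that fits every label: even length — true of each 'Positive' example, false of each 'Negative' one.
coffee: length 6, satisfies this → Positive.
ferry: length 5, does not satisfy this → Negative.
ego: length 3, does not satisfy this → Negative.
bloom: length 5, does not satisfy this → Negative.
zebra: length 5, does not satisfy this → Negative.

Positive, Negative, Negative, Negative, Negative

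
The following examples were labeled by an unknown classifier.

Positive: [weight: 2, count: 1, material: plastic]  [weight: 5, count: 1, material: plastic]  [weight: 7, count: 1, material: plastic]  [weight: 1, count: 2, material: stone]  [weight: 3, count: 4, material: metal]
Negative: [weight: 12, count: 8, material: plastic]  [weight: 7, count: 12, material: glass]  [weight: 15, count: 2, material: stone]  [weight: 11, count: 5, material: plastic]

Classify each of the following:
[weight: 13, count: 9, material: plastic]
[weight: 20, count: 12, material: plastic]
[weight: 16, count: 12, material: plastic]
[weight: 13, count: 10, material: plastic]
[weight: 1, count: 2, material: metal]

Negative, Negative, Negative, Negative, Positive

Every 'Positive' example satisfies: weight ≤ 7 AND count ≤ 4. None of the 'Negative' examples do.
[weight: 13, count: 9, material: plastic] → weight = 13, count = 9 → Negative.
[weight: 20, count: 12, material: plastic] → weight = 20, count = 12 → Negative.
[weight: 16, count: 12, material: plastic] → weight = 16, count = 12 → Negative.
[weight: 13, count: 10, material: plastic] → weight = 13, count = 10 → Negative.
[weight: 1, count: 2, material: metal] → weight = 1, count = 2 → Positive.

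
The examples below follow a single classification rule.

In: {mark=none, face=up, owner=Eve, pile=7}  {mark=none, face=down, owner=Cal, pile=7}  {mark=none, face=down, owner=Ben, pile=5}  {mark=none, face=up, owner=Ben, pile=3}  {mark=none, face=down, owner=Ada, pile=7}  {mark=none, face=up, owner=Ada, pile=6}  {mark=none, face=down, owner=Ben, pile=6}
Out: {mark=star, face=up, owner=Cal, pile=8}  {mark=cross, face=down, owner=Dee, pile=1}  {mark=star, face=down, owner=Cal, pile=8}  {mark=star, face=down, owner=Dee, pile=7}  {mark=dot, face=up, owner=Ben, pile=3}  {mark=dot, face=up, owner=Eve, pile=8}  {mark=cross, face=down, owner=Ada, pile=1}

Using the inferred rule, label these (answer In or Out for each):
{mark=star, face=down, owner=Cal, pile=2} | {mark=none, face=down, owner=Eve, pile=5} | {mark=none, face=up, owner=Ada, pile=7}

Out, In, In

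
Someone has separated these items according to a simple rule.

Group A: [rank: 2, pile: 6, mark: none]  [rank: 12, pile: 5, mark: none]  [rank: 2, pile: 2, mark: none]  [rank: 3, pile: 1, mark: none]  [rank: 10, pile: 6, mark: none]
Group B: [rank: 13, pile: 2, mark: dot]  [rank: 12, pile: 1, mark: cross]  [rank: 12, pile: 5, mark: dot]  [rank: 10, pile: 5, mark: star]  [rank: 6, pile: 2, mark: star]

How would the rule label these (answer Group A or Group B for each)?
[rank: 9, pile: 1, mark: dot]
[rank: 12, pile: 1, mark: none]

The distinguishing property — mark is none — holds for all the 'Group A' cases and none of the 'Group B' cases.

Group B, Group A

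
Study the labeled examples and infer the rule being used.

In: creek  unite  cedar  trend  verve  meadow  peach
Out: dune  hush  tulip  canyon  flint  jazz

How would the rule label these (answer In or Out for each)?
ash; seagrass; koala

Out, In, Out

One predicate separates the groups cleanly: length ≥ 5 AND contains 'e'.
ash: length 3, no 'e', fails the rule → Out. seagrass: length 8, has 'e', has this property → In. koala: length 5, no 'e', fails the rule → Out.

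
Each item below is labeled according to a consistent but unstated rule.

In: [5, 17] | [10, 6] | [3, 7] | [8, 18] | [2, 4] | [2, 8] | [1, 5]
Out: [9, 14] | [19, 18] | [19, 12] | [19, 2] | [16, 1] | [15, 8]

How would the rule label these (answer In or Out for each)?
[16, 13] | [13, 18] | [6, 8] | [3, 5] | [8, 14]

Out, Out, In, In, In

'In' ⟺ sum is even.
Out: [16, 13], since 16+13 = 29. Out: [13, 18], since 13+18 = 31. In: [6, 8], since 6+8 = 14. In: [3, 5], since 3+5 = 8. In: [8, 14], since 8+14 = 22.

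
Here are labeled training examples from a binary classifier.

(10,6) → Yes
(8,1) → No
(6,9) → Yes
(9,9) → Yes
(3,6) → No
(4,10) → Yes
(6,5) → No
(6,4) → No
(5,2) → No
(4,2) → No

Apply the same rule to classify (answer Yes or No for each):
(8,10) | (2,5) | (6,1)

Yes, No, No

The distinguishing property — sum ≥ 14 — holds for all the 'Yes' cases and none of the 'No' cases.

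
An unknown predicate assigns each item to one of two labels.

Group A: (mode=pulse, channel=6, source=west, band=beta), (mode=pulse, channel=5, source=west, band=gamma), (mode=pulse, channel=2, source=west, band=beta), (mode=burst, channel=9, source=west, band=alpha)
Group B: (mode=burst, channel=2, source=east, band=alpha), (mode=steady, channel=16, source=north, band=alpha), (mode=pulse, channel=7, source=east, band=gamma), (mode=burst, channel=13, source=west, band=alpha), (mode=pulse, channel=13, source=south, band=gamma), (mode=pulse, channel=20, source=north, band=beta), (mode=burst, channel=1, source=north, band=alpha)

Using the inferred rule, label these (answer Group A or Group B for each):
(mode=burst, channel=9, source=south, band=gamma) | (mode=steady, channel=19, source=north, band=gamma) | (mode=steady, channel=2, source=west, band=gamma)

Group B, Group B, Group A

The common property of the 'Group A' items is: source is west AND channel ≤ 9. No 'Group B' item has it.
(mode=burst, channel=9, source=south, band=gamma): source is south, channel = 9, does not pass → Group B. (mode=steady, channel=19, source=north, band=gamma): source is north, channel = 19, does not pass → Group B. (mode=steady, channel=2, source=west, band=gamma): source is west, channel = 2, qualifies → Group A.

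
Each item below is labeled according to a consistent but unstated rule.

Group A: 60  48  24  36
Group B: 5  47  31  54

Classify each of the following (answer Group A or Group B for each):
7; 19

Group B, Group B

The rule appears to be: multiple of 4.
7 — 7 = 4·1 + 3, hence Group B. 19 — 19 = 4·4 + 3, hence Group B.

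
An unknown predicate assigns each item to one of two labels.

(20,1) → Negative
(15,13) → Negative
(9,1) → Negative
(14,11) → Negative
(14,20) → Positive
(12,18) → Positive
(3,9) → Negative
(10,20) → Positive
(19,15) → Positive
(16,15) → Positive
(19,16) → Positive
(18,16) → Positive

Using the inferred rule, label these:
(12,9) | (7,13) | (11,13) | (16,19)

Negative, Negative, Negative, Positive

The distinguishing property — sum ≥ 30 — holds for all the 'Positive' cases and none of the 'Negative' cases.
(12,9): Negative (12+9 = 21). (7,13): Negative (7+13 = 20). (11,13): Negative (11+13 = 24). (16,19): Positive (16+19 = 35).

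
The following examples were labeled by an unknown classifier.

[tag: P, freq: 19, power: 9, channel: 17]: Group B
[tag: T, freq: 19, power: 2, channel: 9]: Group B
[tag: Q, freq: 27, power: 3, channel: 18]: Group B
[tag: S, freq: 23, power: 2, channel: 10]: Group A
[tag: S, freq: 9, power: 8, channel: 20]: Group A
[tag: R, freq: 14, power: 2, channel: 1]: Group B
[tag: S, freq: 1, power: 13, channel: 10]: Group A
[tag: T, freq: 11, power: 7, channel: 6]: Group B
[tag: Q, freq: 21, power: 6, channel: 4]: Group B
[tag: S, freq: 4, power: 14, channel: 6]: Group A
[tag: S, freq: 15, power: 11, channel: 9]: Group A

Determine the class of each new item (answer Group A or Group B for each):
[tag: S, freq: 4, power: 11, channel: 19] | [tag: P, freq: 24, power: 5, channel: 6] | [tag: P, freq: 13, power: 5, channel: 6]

Checking candidate rules against both groups, what survives is: tag is S.

Group A, Group B, Group B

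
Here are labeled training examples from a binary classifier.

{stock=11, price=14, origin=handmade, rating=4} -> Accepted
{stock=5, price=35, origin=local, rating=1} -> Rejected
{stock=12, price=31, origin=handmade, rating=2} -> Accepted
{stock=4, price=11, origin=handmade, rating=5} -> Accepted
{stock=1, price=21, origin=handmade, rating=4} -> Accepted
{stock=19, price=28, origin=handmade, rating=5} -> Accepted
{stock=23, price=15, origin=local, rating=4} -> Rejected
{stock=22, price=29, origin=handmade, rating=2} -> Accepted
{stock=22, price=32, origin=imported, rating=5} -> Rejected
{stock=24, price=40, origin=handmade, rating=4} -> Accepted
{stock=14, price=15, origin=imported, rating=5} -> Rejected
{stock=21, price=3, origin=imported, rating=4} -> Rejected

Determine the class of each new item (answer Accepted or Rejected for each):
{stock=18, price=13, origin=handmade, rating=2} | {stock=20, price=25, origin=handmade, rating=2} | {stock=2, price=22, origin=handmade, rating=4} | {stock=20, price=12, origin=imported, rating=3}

Accepted, Accepted, Accepted, Rejected

Every 'Accepted' example satisfies: origin is handmade. None of the 'Rejected' examples do.
{stock=18, price=13, origin=handmade, rating=2} → origin is handmade → Accepted.
{stock=20, price=25, origin=handmade, rating=2} → origin is handmade → Accepted.
{stock=2, price=22, origin=handmade, rating=4} → origin is handmade → Accepted.
{stock=20, price=12, origin=imported, rating=3} → origin is imported → Rejected.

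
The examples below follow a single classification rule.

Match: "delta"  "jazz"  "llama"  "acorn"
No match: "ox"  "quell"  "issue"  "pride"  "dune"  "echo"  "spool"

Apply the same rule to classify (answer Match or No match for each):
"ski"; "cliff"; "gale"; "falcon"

One predicate separates the groups cleanly: contains 'a'.
"ski" → no 'a' → No match.
"cliff" → no 'a' → No match.
"gale" → has 'a' → Match.
"falcon" → has 'a' → Match.

No match, No match, Match, Match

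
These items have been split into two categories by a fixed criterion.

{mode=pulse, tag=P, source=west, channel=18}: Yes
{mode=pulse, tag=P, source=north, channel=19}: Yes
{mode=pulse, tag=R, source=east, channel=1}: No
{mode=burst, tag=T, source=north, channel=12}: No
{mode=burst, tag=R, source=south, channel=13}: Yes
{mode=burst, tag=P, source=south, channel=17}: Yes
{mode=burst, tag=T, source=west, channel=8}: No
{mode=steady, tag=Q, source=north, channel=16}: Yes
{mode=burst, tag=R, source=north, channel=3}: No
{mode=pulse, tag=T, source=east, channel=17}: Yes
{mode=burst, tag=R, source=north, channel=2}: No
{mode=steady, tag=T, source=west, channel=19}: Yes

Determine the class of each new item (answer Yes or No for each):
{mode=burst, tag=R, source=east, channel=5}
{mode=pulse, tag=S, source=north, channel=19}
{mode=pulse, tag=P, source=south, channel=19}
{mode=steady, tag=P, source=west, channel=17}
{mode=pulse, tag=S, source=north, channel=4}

One predicate separates the groups cleanly: channel ≥ 13.
{mode=burst, tag=R, source=east, channel=5}: channel = 5 — fails the rule, so No.
{mode=pulse, tag=S, source=north, channel=19}: channel = 19 — checks out, so Yes.
{mode=pulse, tag=P, source=south, channel=19}: channel = 19 — checks out, so Yes.
{mode=steady, tag=P, source=west, channel=17}: channel = 17 — checks out, so Yes.
{mode=pulse, tag=S, source=north, channel=4}: channel = 4 — fails the rule, so No.

No, Yes, Yes, Yes, No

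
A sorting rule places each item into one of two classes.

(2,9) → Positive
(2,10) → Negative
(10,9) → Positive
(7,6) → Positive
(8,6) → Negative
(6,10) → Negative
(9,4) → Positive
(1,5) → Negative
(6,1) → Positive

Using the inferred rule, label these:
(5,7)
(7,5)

Looking at the examples, the only property every 'Positive' case has and every 'Negative' case lacks is: sum is odd.
Negative: (5,7), since 5+7 = 12.
Negative: (7,5), since 7+5 = 12.

Negative, Negative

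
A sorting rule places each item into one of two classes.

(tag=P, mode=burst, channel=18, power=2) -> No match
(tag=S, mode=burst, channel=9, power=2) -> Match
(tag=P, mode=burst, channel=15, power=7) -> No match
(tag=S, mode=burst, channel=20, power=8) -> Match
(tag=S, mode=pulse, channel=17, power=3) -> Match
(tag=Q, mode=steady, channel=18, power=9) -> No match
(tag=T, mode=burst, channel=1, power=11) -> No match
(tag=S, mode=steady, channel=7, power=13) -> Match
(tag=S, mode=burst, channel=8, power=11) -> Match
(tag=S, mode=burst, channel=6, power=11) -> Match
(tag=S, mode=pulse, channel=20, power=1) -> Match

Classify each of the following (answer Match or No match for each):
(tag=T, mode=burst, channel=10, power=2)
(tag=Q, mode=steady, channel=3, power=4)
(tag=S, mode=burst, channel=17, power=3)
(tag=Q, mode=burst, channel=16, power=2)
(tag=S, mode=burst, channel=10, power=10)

Checking candidate rules against both groups, what survives is: tag is S.
(tag=T, mode=burst, channel=10, power=2): tag is T, fails this test → No match.
(tag=Q, mode=steady, channel=3, power=4): tag is Q, fails this test → No match.
(tag=S, mode=burst, channel=17, power=3): tag is S, fits → Match.
(tag=Q, mode=burst, channel=16, power=2): tag is Q, fails this test → No match.
(tag=S, mode=burst, channel=10, power=10): tag is S, fits → Match.

No match, No match, Match, No match, Match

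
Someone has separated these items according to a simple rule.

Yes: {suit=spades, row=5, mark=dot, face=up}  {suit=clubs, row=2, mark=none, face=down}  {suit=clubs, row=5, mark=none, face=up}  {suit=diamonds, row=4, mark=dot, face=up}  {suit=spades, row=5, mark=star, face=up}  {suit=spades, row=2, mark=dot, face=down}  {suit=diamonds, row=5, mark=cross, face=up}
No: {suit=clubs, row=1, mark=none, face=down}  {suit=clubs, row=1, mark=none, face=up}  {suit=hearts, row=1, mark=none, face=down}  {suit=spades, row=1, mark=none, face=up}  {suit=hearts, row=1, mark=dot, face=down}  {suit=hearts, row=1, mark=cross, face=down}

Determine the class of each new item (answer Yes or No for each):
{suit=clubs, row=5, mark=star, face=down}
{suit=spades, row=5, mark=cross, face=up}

The classifier is using: row ≥ 2.
{suit=clubs, row=5, mark=star, face=down}: Yes (row = 5).
{suit=spades, row=5, mark=cross, face=up}: Yes (row = 5).

Yes, Yes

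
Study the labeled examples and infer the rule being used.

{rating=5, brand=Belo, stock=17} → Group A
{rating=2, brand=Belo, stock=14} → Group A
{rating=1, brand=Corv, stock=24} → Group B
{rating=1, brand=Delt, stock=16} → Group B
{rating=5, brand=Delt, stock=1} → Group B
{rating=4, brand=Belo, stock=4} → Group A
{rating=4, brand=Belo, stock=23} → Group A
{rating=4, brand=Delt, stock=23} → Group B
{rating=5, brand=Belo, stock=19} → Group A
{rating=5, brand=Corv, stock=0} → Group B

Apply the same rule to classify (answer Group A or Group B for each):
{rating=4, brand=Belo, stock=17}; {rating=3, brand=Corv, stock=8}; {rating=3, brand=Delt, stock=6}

Group A, Group B, Group B

'Group A' ⟺ brand is Belo.
{rating=4, brand=Belo, stock=17}: brand is Belo — passes, so Group A.
{rating=3, brand=Corv, stock=8}: brand is Corv — does not satisfy this, so Group B.
{rating=3, brand=Delt, stock=6}: brand is Delt — does not satisfy this, so Group B.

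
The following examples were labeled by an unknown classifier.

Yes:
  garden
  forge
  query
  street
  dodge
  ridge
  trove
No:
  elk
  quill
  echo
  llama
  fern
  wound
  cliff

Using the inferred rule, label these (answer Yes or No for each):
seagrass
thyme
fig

Yes, Yes, No

All 'Yes' examples share one property — length ≥ 5 AND contains 'e' — and every 'No' example lacks it.
Yes: seagrass, since length 8, has 'e'.
Yes: thyme, since length 5, has 'e'.
No: fig, since length 3, no 'e'.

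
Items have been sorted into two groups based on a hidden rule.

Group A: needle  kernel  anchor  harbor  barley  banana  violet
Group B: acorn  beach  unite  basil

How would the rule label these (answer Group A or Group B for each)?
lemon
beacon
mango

Every 'Group A' example satisfies: even length. None of the 'Group B' examples do.

Group B, Group A, Group B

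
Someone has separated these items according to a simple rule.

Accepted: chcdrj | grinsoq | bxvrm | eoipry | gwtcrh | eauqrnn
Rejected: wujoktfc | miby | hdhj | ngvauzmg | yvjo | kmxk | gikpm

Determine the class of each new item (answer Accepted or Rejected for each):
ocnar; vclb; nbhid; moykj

Accepted, Rejected, Rejected, Rejected

The rule appears to be: contains 'r'.
ocnar: has 'r' — qualifies, so Accepted.
vclb: no 'r' — lacks this property, so Rejected.
nbhid: no 'r' — lacks this property, so Rejected.
moykj: no 'r' — lacks this property, so Rejected.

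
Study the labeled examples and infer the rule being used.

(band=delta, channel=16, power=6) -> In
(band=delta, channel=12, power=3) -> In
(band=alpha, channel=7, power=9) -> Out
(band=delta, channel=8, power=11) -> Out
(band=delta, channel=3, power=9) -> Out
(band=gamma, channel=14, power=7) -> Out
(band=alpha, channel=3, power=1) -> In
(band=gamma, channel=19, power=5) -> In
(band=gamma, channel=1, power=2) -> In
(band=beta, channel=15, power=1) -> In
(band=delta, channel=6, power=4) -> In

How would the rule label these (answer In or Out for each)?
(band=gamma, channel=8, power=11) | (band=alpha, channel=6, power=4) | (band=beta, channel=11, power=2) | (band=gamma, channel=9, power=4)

Rule: power ≤ 6. This holds for each 'In' example and fails for each 'Out' one.

Out, In, In, In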